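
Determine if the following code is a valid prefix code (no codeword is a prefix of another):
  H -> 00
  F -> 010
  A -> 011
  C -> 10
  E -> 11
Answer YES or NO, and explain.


Checking each pair (does one codeword prefix another?):
  H='00' vs F='010': no prefix
  H='00' vs A='011': no prefix
  H='00' vs C='10': no prefix
  H='00' vs E='11': no prefix
  F='010' vs H='00': no prefix
  F='010' vs A='011': no prefix
  F='010' vs C='10': no prefix
  F='010' vs E='11': no prefix
  A='011' vs H='00': no prefix
  A='011' vs F='010': no prefix
  A='011' vs C='10': no prefix
  A='011' vs E='11': no prefix
  C='10' vs H='00': no prefix
  C='10' vs F='010': no prefix
  C='10' vs A='011': no prefix
  C='10' vs E='11': no prefix
  E='11' vs H='00': no prefix
  E='11' vs F='010': no prefix
  E='11' vs A='011': no prefix
  E='11' vs C='10': no prefix
No violation found over all pairs.

YES -- this is a valid prefix code. No codeword is a prefix of any other codeword.


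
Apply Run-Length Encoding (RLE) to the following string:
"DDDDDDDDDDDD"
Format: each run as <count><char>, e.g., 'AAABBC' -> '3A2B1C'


Scanning runs left to right:
  i=0: run of 'D' x 12 -> '12D'

RLE = 12D


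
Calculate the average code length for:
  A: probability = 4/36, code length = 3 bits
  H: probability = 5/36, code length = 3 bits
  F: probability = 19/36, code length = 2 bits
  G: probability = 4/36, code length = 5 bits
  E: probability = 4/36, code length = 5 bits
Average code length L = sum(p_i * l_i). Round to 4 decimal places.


Weighted contributions p_i * l_i:
  A: (4/36) * 3 = 12/36
  H: (5/36) * 3 = 15/36
  F: (19/36) * 2 = 38/36
  G: (4/36) * 5 = 20/36
  E: (4/36) * 5 = 20/36
Sum = (12 + 15 + 38 + 20 + 20)/36 = 105/36

L = 105/36 = 2.9167 bits/symbol


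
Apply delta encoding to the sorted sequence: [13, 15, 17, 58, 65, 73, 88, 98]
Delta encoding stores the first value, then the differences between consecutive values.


First value: 13
Deltas:
  15 - 13 = 2
  17 - 15 = 2
  58 - 17 = 41
  65 - 58 = 7
  73 - 65 = 8
  88 - 73 = 15
  98 - 88 = 10


Delta encoded: [13, 2, 2, 41, 7, 8, 15, 10]


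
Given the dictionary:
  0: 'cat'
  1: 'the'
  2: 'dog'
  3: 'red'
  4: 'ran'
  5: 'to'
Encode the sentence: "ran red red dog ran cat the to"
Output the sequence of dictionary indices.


Look up each word in the dictionary:
  'ran' -> 4
  'red' -> 3
  'red' -> 3
  'dog' -> 2
  'ran' -> 4
  'cat' -> 0
  'the' -> 1
  'to' -> 5

Encoded: [4, 3, 3, 2, 4, 0, 1, 5]


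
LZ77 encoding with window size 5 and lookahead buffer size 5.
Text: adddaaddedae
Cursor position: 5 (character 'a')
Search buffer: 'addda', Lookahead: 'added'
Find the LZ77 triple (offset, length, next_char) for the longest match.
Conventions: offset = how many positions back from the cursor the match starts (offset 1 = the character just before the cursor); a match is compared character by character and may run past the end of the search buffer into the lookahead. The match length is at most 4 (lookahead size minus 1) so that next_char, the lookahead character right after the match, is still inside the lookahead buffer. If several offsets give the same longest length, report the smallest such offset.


Try each offset into the search buffer:
  offset=1 (pos 4, char 'a'): match length 1
  offset=2 (pos 3, char 'd'): match length 0
  offset=3 (pos 2, char 'd'): match length 0
  offset=4 (pos 1, char 'd'): match length 0
  offset=5 (pos 0, char 'a'): match length 3
Longest match has length 3 at offset 5.
next_char = character at position 5 + 3 = 8 -> 'e'

Best match: offset=5, length=3 (matching 'add' starting at position 0)
LZ77 triple: (5, 3, 'e')


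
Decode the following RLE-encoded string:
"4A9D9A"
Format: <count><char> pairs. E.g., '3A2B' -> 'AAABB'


Expanding each <count><char> pair:
  4A -> 'AAAA'
  9D -> 'DDDDDDDDD'
  9A -> 'AAAAAAAAA'

Decoded = AAAADDDDDDDDDAAAAAAAAA


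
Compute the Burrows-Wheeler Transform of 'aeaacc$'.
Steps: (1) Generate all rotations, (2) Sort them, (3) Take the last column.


Rotations (sorted):
  0: $aeaacc -> last char: c
  1: aacc$ae -> last char: e
  2: acc$aea -> last char: a
  3: aeaacc$ -> last char: $
  4: c$aeaac -> last char: c
  5: cc$aeaa -> last char: a
  6: eaacc$a -> last char: a


BWT = cea$caa


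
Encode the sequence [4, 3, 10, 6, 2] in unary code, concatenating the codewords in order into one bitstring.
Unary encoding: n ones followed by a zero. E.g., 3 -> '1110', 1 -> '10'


Encode each number as n ones followed by a terminating 0:
  4 -> 11110 (5 bits)
  3 -> 1110 (4 bits)
  10 -> 11111111110 (11 bits)
  6 -> 1111110 (7 bits)
  2 -> 110 (3 bits)
Total length = 5 + 4 + 11 + 7 + 3 = 30 bits.

Unary([4, 3, 10, 6, 2]) = 111101110111111111101111110110 (30 bits)


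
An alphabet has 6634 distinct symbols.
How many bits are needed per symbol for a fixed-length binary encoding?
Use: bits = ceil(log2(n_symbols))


log2(6634) = 12.6957
Bracket: 2^12 = 4096 < 6634 <= 2^13 = 8192
So ceil(log2(6634)) = 13

bits = ceil(log2(6634)) = ceil(12.6957) = 13 bits


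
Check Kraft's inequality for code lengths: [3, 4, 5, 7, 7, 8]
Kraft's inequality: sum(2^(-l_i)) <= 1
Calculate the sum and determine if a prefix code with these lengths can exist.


Sum = 2^(-3) + 2^(-4) + 2^(-5) + 2^(-7) + 2^(-7) + 2^(-8)
    = 0.125 + 0.0625 + 0.03125 + 0.0078125 + 0.0078125 + 0.00390625
    = 61/256 = 0.23828125
Since 0.23828125 <= 1, Kraft's inequality IS satisfied.
A prefix code with these lengths CAN exist.

Kraft sum = 0.23828125. Satisfied.


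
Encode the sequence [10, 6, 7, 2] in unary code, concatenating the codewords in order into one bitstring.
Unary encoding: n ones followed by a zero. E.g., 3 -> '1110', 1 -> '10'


Encode each number as n ones followed by a terminating 0:
  10 -> 11111111110 (11 bits)
  6 -> 1111110 (7 bits)
  7 -> 11111110 (8 bits)
  2 -> 110 (3 bits)
Total length = 11 + 7 + 8 + 3 = 29 bits.

Unary([10, 6, 7, 2]) = 11111111110111111011111110110 (29 bits)


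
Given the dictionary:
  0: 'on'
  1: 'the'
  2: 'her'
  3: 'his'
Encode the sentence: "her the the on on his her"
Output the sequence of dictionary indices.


Look up each word in the dictionary:
  'her' -> 2
  'the' -> 1
  'the' -> 1
  'on' -> 0
  'on' -> 0
  'his' -> 3
  'her' -> 2

Encoded: [2, 1, 1, 0, 0, 3, 2]


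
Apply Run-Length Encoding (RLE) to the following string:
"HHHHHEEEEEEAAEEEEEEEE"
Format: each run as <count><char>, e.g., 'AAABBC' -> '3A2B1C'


Scanning runs left to right:
  i=0: run of 'H' x 5 -> '5H'
  i=5: run of 'E' x 6 -> '6E'
  i=11: run of 'A' x 2 -> '2A'
  i=13: run of 'E' x 8 -> '8E'

RLE = 5H6E2A8E


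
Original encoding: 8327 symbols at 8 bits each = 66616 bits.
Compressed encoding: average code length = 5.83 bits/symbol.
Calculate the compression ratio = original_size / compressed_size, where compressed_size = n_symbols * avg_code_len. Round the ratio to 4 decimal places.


original_size = n_symbols * orig_bits = 8327 * 8 = 66616 bits
compressed_size = n_symbols * avg_code_len = 8327 * 5.83 = 48546.41 bits
ratio = original_size / compressed_size = 66616 / 48546.41 = 1.3722

Compression ratio = 1.3722


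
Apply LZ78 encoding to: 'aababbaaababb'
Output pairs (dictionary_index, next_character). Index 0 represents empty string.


LZ78 encoding steps:
Dictionary: {0: ''}
Step 1: w='' (idx 0), next='a' -> output (0, 'a'), add 'a' as idx 1
Step 2: w='a' (idx 1), next='b' -> output (1, 'b'), add 'ab' as idx 2
Step 3: w='ab' (idx 2), next='b' -> output (2, 'b'), add 'abb' as idx 3
Step 4: w='a' (idx 1), next='a' -> output (1, 'a'), add 'aa' as idx 4
Step 5: w='ab' (idx 2), next='a' -> output (2, 'a'), add 'aba' as idx 5
Step 6: w='' (idx 0), next='b' -> output (0, 'b'), add 'b' as idx 6
Step 7: w='b' (idx 6), end of input -> output (6, '')


Encoded: [(0, 'a'), (1, 'b'), (2, 'b'), (1, 'a'), (2, 'a'), (0, 'b'), (6, '')]


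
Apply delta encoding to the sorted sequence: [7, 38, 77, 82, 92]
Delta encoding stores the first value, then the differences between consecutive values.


First value: 7
Deltas:
  38 - 7 = 31
  77 - 38 = 39
  82 - 77 = 5
  92 - 82 = 10


Delta encoded: [7, 31, 39, 5, 10]


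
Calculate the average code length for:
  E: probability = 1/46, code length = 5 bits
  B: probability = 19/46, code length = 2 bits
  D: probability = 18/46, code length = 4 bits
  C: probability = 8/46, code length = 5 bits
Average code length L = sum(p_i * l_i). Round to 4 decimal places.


Weighted contributions p_i * l_i:
  E: (1/46) * 5 = 5/46
  B: (19/46) * 2 = 38/46
  D: (18/46) * 4 = 72/46
  C: (8/46) * 5 = 40/46
Sum = (5 + 38 + 72 + 40)/46 = 155/46

L = 155/46 = 3.3696 bits/symbol


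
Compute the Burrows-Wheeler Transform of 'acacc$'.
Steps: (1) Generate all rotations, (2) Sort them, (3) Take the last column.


Rotations (sorted):
  0: $acacc -> last char: c
  1: acacc$ -> last char: $
  2: acc$ac -> last char: c
  3: c$acac -> last char: c
  4: cacc$a -> last char: a
  5: cc$aca -> last char: a


BWT = c$ccaa


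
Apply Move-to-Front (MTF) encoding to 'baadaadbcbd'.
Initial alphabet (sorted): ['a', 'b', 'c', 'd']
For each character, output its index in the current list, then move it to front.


MTF encoding:
'b': index 1 in ['a', 'b', 'c', 'd'] -> ['b', 'a', 'c', 'd']
'a': index 1 in ['b', 'a', 'c', 'd'] -> ['a', 'b', 'c', 'd']
'a': index 0 in ['a', 'b', 'c', 'd'] -> ['a', 'b', 'c', 'd']
'd': index 3 in ['a', 'b', 'c', 'd'] -> ['d', 'a', 'b', 'c']
'a': index 1 in ['d', 'a', 'b', 'c'] -> ['a', 'd', 'b', 'c']
'a': index 0 in ['a', 'd', 'b', 'c'] -> ['a', 'd', 'b', 'c']
'd': index 1 in ['a', 'd', 'b', 'c'] -> ['d', 'a', 'b', 'c']
'b': index 2 in ['d', 'a', 'b', 'c'] -> ['b', 'd', 'a', 'c']
'c': index 3 in ['b', 'd', 'a', 'c'] -> ['c', 'b', 'd', 'a']
'b': index 1 in ['c', 'b', 'd', 'a'] -> ['b', 'c', 'd', 'a']
'd': index 2 in ['b', 'c', 'd', 'a'] -> ['d', 'b', 'c', 'a']


Output: [1, 1, 0, 3, 1, 0, 1, 2, 3, 1, 2]


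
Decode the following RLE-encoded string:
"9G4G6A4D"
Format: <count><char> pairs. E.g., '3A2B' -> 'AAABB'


Expanding each <count><char> pair:
  9G -> 'GGGGGGGGG'
  4G -> 'GGGG'
  6A -> 'AAAAAA'
  4D -> 'DDDD'

Decoded = GGGGGGGGGGGGGAAAAAADDDD


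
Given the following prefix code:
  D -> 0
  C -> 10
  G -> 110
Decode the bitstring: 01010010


Decoding step by step:
Bits 0 -> D
Bits 10 -> C
Bits 10 -> C
Bits 0 -> D
Bits 10 -> C


Decoded message: DCCDC


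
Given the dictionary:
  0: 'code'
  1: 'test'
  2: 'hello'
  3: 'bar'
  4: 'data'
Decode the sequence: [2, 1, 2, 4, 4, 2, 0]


Look up each index in the dictionary:
  2 -> 'hello'
  1 -> 'test'
  2 -> 'hello'
  4 -> 'data'
  4 -> 'data'
  2 -> 'hello'
  0 -> 'code'

Decoded: "hello test hello data data hello code"


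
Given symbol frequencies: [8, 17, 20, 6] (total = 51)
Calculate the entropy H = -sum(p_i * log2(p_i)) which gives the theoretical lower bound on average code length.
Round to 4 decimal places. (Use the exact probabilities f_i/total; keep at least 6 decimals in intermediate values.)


Per-symbol terms -p_i * log2(p_i) with p_i = f_i/51:
  p = 8/51 = 0.156863: log2(p) = -2.672425, -p*log2(p) = 0.419204
  p = 17/51 = 0.333333: log2(p) = -1.584963, -p*log2(p) = 0.528321
  p = 20/51 = 0.392157: log2(p) = -1.350497, -p*log2(p) = 0.529607
  p = 6/51 = 0.117647: log2(p) = -3.087463, -p*log2(p) = 0.363231
H = 0.419204 + 0.528321 + 0.529607 + 0.363231 = 1.840363

H = 1.8404 bits/symbol


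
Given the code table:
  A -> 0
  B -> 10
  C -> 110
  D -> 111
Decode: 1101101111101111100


Decoding:
110 -> C
110 -> C
111 -> D
110 -> C
111 -> D
110 -> C
0 -> A


Result: CCDCDCA


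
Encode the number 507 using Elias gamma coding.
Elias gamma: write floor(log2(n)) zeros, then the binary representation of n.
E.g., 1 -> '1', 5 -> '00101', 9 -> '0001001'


num_bits = floor(log2(507)) + 1 = 9
leading_zeros = num_bits - 1 = 8
binary(507) = 111111011

Elias gamma(507) = '00000000' + '111111011' = 00000000111111011 (17 bits)


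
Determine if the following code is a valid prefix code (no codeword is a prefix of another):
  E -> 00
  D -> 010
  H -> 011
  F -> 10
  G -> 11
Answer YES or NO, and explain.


Checking each pair (does one codeword prefix another?):
  E='00' vs D='010': no prefix
  E='00' vs H='011': no prefix
  E='00' vs F='10': no prefix
  E='00' vs G='11': no prefix
  D='010' vs E='00': no prefix
  D='010' vs H='011': no prefix
  D='010' vs F='10': no prefix
  D='010' vs G='11': no prefix
  H='011' vs E='00': no prefix
  H='011' vs D='010': no prefix
  H='011' vs F='10': no prefix
  H='011' vs G='11': no prefix
  F='10' vs E='00': no prefix
  F='10' vs D='010': no prefix
  F='10' vs H='011': no prefix
  F='10' vs G='11': no prefix
  G='11' vs E='00': no prefix
  G='11' vs D='010': no prefix
  G='11' vs H='011': no prefix
  G='11' vs F='10': no prefix
No violation found over all pairs.

YES -- this is a valid prefix code. No codeword is a prefix of any other codeword.


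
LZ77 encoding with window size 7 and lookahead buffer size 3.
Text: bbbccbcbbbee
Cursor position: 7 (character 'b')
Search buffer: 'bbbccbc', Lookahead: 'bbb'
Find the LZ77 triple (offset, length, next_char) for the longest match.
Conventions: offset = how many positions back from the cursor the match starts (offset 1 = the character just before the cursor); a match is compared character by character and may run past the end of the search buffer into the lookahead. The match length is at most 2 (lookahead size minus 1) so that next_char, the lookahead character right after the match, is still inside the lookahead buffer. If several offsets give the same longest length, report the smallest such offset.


Try each offset into the search buffer:
  offset=1 (pos 6, char 'c'): match length 0
  offset=2 (pos 5, char 'b'): match length 1
  offset=3 (pos 4, char 'c'): match length 0
  offset=4 (pos 3, char 'c'): match length 0
  offset=5 (pos 2, char 'b'): match length 1
  offset=6 (pos 1, char 'b'): match length 2
  offset=7 (pos 0, char 'b'): match length 2
Longest match has length 2, found at offsets 6, 7; take the smallest, offset 6.
next_char = character at position 7 + 2 = 9 -> 'b'

Best match: offset=6, length=2 (matching 'bb' starting at position 1)
LZ77 triple: (6, 2, 'b')


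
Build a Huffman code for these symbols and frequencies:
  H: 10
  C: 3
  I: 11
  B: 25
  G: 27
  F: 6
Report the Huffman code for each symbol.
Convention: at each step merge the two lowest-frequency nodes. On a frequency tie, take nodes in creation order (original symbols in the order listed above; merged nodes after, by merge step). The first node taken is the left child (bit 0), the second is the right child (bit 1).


Huffman tree construction:
Step 1: Merge C(3) + F(6) = 9
Step 2: Merge (C+F)(9) + H(10) = 19
Step 3: Merge I(11) + ((C+F)+H)(19) = 30
Step 4: Merge B(25) + G(27) = 52
Step 5: Merge (I+((C+F)+H))(30) + (B+G)(52) = 82
Read each symbol's code off the tree from the root (left child = 0, right child = 1).

Codes:
  H: 011 (length 3)
  C: 0100 (length 4)
  I: 00 (length 2)
  B: 10 (length 2)
  G: 11 (length 2)
  F: 0101 (length 4)
Average code length: 192/82 = 2.3415 bits/symbol


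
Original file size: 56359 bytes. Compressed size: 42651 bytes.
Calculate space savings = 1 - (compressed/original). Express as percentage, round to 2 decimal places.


ratio = compressed/original = 42651/56359 = 0.756774
savings = 1 - ratio = 1 - 0.756774 = 0.243226
as a percentage: 0.243226 * 100 = 24.32%

Space savings = 1 - 42651/56359 = 24.32%


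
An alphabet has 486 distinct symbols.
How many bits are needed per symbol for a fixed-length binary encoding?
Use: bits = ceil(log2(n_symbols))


log2(486) = 8.9248
Bracket: 2^8 = 256 < 486 <= 2^9 = 512
So ceil(log2(486)) = 9

bits = ceil(log2(486)) = ceil(8.9248) = 9 bits


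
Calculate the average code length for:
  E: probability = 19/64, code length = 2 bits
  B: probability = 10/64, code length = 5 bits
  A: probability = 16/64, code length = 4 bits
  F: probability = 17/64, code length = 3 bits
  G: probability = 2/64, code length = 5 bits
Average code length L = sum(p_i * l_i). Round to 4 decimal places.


Weighted contributions p_i * l_i:
  E: (19/64) * 2 = 38/64
  B: (10/64) * 5 = 50/64
  A: (16/64) * 4 = 64/64
  F: (17/64) * 3 = 51/64
  G: (2/64) * 5 = 10/64
Sum = (38 + 50 + 64 + 51 + 10)/64 = 213/64

L = 213/64 = 3.3281 bits/symbol


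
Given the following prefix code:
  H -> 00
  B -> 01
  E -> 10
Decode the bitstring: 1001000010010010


Decoding step by step:
Bits 10 -> E
Bits 01 -> B
Bits 00 -> H
Bits 00 -> H
Bits 10 -> E
Bits 01 -> B
Bits 00 -> H
Bits 10 -> E


Decoded message: EBHHEBHE


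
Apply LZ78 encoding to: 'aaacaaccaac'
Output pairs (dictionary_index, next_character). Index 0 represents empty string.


LZ78 encoding steps:
Dictionary: {0: ''}
Step 1: w='' (idx 0), next='a' -> output (0, 'a'), add 'a' as idx 1
Step 2: w='a' (idx 1), next='a' -> output (1, 'a'), add 'aa' as idx 2
Step 3: w='' (idx 0), next='c' -> output (0, 'c'), add 'c' as idx 3
Step 4: w='aa' (idx 2), next='c' -> output (2, 'c'), add 'aac' as idx 4
Step 5: w='c' (idx 3), next='a' -> output (3, 'a'), add 'ca' as idx 5
Step 6: w='a' (idx 1), next='c' -> output (1, 'c'), add 'ac' as idx 6


Encoded: [(0, 'a'), (1, 'a'), (0, 'c'), (2, 'c'), (3, 'a'), (1, 'c')]


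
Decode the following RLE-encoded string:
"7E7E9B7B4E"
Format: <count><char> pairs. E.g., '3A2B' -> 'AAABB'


Expanding each <count><char> pair:
  7E -> 'EEEEEEE'
  7E -> 'EEEEEEE'
  9B -> 'BBBBBBBBB'
  7B -> 'BBBBBBB'
  4E -> 'EEEE'

Decoded = EEEEEEEEEEEEEEBBBBBBBBBBBBBBBBEEEE


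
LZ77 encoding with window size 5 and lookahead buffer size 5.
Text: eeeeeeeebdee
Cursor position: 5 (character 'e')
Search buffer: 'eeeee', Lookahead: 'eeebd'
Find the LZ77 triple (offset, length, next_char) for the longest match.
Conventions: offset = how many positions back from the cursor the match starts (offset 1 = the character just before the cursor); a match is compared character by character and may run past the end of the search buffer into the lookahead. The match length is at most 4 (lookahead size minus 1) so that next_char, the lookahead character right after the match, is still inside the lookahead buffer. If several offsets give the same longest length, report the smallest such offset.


Try each offset into the search buffer:
  offset=1 (pos 4, char 'e'): match length 3
  offset=2 (pos 3, char 'e'): match length 3
  offset=3 (pos 2, char 'e'): match length 3
  offset=4 (pos 1, char 'e'): match length 3
  offset=5 (pos 0, char 'e'): match length 3
Longest match has length 3, found at offsets 1, 2, 3, 4, 5; take the smallest, offset 1.
next_char = character at position 5 + 3 = 8 -> 'b'

Best match: offset=1, length=3 (matching 'eee' starting at position 4)
LZ77 triple: (1, 3, 'b')


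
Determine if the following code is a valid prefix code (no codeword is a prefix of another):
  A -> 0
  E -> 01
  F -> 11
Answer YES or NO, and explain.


Checking each pair (does one codeword prefix another?):
  A='0' vs E='01': prefix -- VIOLATION

NO -- this is NOT a valid prefix code. A (0) is a prefix of E (01).


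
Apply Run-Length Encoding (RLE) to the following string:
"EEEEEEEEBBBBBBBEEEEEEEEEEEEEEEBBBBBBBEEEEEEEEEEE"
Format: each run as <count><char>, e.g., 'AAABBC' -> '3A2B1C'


Scanning runs left to right:
  i=0: run of 'E' x 8 -> '8E'
  i=8: run of 'B' x 7 -> '7B'
  i=15: run of 'E' x 15 -> '15E'
  i=30: run of 'B' x 7 -> '7B'
  i=37: run of 'E' x 11 -> '11E'

RLE = 8E7B15E7B11E


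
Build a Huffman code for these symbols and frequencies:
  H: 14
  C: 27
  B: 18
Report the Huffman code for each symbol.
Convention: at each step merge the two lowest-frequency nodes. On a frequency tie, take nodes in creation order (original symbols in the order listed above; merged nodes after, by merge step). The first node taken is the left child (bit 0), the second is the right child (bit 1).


Huffman tree construction:
Step 1: Merge H(14) + B(18) = 32
Step 2: Merge C(27) + (H+B)(32) = 59
Read each symbol's code off the tree from the root (left child = 0, right child = 1).

Codes:
  H: 10 (length 2)
  C: 0 (length 1)
  B: 11 (length 2)
Average code length: 91/59 = 1.5424 bits/symbol


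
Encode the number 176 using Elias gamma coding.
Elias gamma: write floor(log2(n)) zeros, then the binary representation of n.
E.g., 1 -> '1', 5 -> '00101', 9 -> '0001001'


num_bits = floor(log2(176)) + 1 = 8
leading_zeros = num_bits - 1 = 7
binary(176) = 10110000

Elias gamma(176) = '0000000' + '10110000' = 000000010110000 (15 bits)


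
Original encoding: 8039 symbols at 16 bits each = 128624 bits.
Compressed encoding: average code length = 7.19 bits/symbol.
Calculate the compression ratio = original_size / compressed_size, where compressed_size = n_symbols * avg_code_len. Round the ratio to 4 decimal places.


original_size = n_symbols * orig_bits = 8039 * 16 = 128624 bits
compressed_size = n_symbols * avg_code_len = 8039 * 7.19 = 57800.41 bits
ratio = original_size / compressed_size = 128624 / 57800.41 = 2.2253

Compression ratio = 2.2253


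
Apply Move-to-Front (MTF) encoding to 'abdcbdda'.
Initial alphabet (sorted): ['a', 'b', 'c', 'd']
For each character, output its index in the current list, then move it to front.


MTF encoding:
'a': index 0 in ['a', 'b', 'c', 'd'] -> ['a', 'b', 'c', 'd']
'b': index 1 in ['a', 'b', 'c', 'd'] -> ['b', 'a', 'c', 'd']
'd': index 3 in ['b', 'a', 'c', 'd'] -> ['d', 'b', 'a', 'c']
'c': index 3 in ['d', 'b', 'a', 'c'] -> ['c', 'd', 'b', 'a']
'b': index 2 in ['c', 'd', 'b', 'a'] -> ['b', 'c', 'd', 'a']
'd': index 2 in ['b', 'c', 'd', 'a'] -> ['d', 'b', 'c', 'a']
'd': index 0 in ['d', 'b', 'c', 'a'] -> ['d', 'b', 'c', 'a']
'a': index 3 in ['d', 'b', 'c', 'a'] -> ['a', 'd', 'b', 'c']


Output: [0, 1, 3, 3, 2, 2, 0, 3]


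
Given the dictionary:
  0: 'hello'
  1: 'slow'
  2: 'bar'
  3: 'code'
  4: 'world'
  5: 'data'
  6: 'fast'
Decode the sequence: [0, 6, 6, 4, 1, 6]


Look up each index in the dictionary:
  0 -> 'hello'
  6 -> 'fast'
  6 -> 'fast'
  4 -> 'world'
  1 -> 'slow'
  6 -> 'fast'

Decoded: "hello fast fast world slow fast"


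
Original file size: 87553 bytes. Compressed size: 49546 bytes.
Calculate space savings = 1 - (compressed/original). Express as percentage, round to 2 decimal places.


ratio = compressed/original = 49546/87553 = 0.565897
savings = 1 - ratio = 1 - 0.565897 = 0.434103
as a percentage: 0.434103 * 100 = 43.41%

Space savings = 1 - 49546/87553 = 43.41%


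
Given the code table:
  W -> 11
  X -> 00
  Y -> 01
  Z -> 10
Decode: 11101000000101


Decoding:
11 -> W
10 -> Z
10 -> Z
00 -> X
00 -> X
01 -> Y
01 -> Y


Result: WZZXXYY


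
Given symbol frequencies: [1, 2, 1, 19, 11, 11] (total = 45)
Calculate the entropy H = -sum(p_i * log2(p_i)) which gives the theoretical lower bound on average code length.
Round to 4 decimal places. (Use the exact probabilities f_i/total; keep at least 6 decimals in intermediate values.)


Per-symbol terms -p_i * log2(p_i) with p_i = f_i/45:
  p = 1/45 = 0.022222: log2(p) = -5.491853, -p*log2(p) = 0.122041
  p = 2/45 = 0.044444: log2(p) = -4.491853, -p*log2(p) = 0.199638
  p = 1/45 = 0.022222: log2(p) = -5.491853, -p*log2(p) = 0.122041
  p = 19/45 = 0.422222: log2(p) = -1.243926, -p*log2(p) = 0.525213
  p = 11/45 = 0.244444: log2(p) = -2.032421, -p*log2(p) = 0.496814
  p = 11/45 = 0.244444: log2(p) = -2.032421, -p*log2(p) = 0.496814
H = 0.122041 + 0.199638 + 0.122041 + 0.525213 + 0.496814 + 0.496814 = 1.962561

H = 1.9626 bits/symbol


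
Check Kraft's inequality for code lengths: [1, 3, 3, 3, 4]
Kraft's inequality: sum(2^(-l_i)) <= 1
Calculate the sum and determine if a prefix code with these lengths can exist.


Sum = 2^(-1) + 2^(-3) + 2^(-3) + 2^(-3) + 2^(-4)
    = 0.5 + 0.125 + 0.125 + 0.125 + 0.0625
    = 15/16 = 0.9375
Since 0.9375 <= 1, Kraft's inequality IS satisfied.
A prefix code with these lengths CAN exist.

Kraft sum = 0.9375. Satisfied.


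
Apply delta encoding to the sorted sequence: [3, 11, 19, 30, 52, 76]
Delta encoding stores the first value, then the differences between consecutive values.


First value: 3
Deltas:
  11 - 3 = 8
  19 - 11 = 8
  30 - 19 = 11
  52 - 30 = 22
  76 - 52 = 24


Delta encoded: [3, 8, 8, 11, 22, 24]


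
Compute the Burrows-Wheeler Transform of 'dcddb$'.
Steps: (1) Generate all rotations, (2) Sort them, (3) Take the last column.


Rotations (sorted):
  0: $dcddb -> last char: b
  1: b$dcdd -> last char: d
  2: cddb$d -> last char: d
  3: db$dcd -> last char: d
  4: dcddb$ -> last char: $
  5: ddb$dc -> last char: c


BWT = bddd$c


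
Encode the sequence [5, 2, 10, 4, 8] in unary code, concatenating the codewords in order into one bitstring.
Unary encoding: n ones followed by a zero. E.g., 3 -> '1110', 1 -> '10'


Encode each number as n ones followed by a terminating 0:
  5 -> 111110 (6 bits)
  2 -> 110 (3 bits)
  10 -> 11111111110 (11 bits)
  4 -> 11110 (5 bits)
  8 -> 111111110 (9 bits)
Total length = 6 + 3 + 11 + 5 + 9 = 34 bits.

Unary([5, 2, 10, 4, 8]) = 1111101101111111111011110111111110 (34 bits)


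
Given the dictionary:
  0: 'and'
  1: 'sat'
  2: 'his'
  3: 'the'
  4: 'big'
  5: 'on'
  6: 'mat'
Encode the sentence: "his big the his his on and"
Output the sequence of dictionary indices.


Look up each word in the dictionary:
  'his' -> 2
  'big' -> 4
  'the' -> 3
  'his' -> 2
  'his' -> 2
  'on' -> 5
  'and' -> 0

Encoded: [2, 4, 3, 2, 2, 5, 0]


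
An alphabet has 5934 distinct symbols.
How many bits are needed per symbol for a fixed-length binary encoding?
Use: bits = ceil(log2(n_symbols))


log2(5934) = 12.5348
Bracket: 2^12 = 4096 < 5934 <= 2^13 = 8192
So ceil(log2(5934)) = 13

bits = ceil(log2(5934)) = ceil(12.5348) = 13 bits


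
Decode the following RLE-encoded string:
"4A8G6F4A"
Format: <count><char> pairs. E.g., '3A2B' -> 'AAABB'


Expanding each <count><char> pair:
  4A -> 'AAAA'
  8G -> 'GGGGGGGG'
  6F -> 'FFFFFF'
  4A -> 'AAAA'

Decoded = AAAAGGGGGGGGFFFFFFAAAA


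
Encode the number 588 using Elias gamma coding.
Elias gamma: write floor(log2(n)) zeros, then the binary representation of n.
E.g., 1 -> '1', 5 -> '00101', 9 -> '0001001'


num_bits = floor(log2(588)) + 1 = 10
leading_zeros = num_bits - 1 = 9
binary(588) = 1001001100

Elias gamma(588) = '000000000' + '1001001100' = 0000000001001001100 (19 bits)


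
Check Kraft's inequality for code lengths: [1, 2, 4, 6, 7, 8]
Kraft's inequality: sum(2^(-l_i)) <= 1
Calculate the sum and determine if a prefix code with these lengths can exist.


Sum = 2^(-1) + 2^(-2) + 2^(-4) + 2^(-6) + 2^(-7) + 2^(-8)
    = 0.5 + 0.25 + 0.0625 + 0.015625 + 0.0078125 + 0.00390625
    = 215/256 = 0.83984375
Since 0.83984375 <= 1, Kraft's inequality IS satisfied.
A prefix code with these lengths CAN exist.

Kraft sum = 0.83984375. Satisfied.


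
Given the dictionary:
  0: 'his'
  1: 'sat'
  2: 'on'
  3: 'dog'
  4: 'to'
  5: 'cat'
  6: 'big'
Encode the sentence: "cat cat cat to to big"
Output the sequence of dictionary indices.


Look up each word in the dictionary:
  'cat' -> 5
  'cat' -> 5
  'cat' -> 5
  'to' -> 4
  'to' -> 4
  'big' -> 6

Encoded: [5, 5, 5, 4, 4, 6]


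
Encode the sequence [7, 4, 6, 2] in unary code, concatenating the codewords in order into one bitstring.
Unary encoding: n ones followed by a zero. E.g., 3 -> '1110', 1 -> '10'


Encode each number as n ones followed by a terminating 0:
  7 -> 11111110 (8 bits)
  4 -> 11110 (5 bits)
  6 -> 1111110 (7 bits)
  2 -> 110 (3 bits)
Total length = 8 + 5 + 7 + 3 = 23 bits.

Unary([7, 4, 6, 2]) = 11111110111101111110110 (23 bits)


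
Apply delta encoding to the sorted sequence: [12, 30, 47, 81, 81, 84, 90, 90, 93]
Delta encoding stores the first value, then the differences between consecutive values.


First value: 12
Deltas:
  30 - 12 = 18
  47 - 30 = 17
  81 - 47 = 34
  81 - 81 = 0
  84 - 81 = 3
  90 - 84 = 6
  90 - 90 = 0
  93 - 90 = 3


Delta encoded: [12, 18, 17, 34, 0, 3, 6, 0, 3]


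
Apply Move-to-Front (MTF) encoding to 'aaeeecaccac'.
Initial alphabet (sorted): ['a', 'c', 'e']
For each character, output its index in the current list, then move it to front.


MTF encoding:
'a': index 0 in ['a', 'c', 'e'] -> ['a', 'c', 'e']
'a': index 0 in ['a', 'c', 'e'] -> ['a', 'c', 'e']
'e': index 2 in ['a', 'c', 'e'] -> ['e', 'a', 'c']
'e': index 0 in ['e', 'a', 'c'] -> ['e', 'a', 'c']
'e': index 0 in ['e', 'a', 'c'] -> ['e', 'a', 'c']
'c': index 2 in ['e', 'a', 'c'] -> ['c', 'e', 'a']
'a': index 2 in ['c', 'e', 'a'] -> ['a', 'c', 'e']
'c': index 1 in ['a', 'c', 'e'] -> ['c', 'a', 'e']
'c': index 0 in ['c', 'a', 'e'] -> ['c', 'a', 'e']
'a': index 1 in ['c', 'a', 'e'] -> ['a', 'c', 'e']
'c': index 1 in ['a', 'c', 'e'] -> ['c', 'a', 'e']


Output: [0, 0, 2, 0, 0, 2, 2, 1, 0, 1, 1]


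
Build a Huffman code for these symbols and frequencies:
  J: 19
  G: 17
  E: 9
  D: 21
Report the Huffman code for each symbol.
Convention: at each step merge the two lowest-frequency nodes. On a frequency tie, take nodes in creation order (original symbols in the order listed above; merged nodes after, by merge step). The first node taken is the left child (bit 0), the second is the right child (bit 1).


Huffman tree construction:
Step 1: Merge E(9) + G(17) = 26
Step 2: Merge J(19) + D(21) = 40
Step 3: Merge (E+G)(26) + (J+D)(40) = 66
Read each symbol's code off the tree from the root (left child = 0, right child = 1).

Codes:
  J: 10 (length 2)
  G: 01 (length 2)
  E: 00 (length 2)
  D: 11 (length 2)
Average code length: 132/66 = 2.0000 bits/symbol


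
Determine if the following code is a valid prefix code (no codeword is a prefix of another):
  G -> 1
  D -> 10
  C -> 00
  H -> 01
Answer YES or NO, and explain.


Checking each pair (does one codeword prefix another?):
  G='1' vs D='10': prefix -- VIOLATION

NO -- this is NOT a valid prefix code. G (1) is a prefix of D (10).


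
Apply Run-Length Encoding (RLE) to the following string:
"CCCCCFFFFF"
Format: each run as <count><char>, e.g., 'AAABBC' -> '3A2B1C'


Scanning runs left to right:
  i=0: run of 'C' x 5 -> '5C'
  i=5: run of 'F' x 5 -> '5F'

RLE = 5C5F


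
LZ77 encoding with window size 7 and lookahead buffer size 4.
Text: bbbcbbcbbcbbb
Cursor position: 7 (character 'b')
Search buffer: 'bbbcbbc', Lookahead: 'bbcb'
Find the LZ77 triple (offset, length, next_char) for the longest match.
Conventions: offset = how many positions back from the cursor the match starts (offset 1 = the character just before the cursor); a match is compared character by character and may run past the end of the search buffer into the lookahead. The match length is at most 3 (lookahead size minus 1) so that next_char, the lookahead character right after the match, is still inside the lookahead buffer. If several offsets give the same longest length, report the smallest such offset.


Try each offset into the search buffer:
  offset=1 (pos 6, char 'c'): match length 0
  offset=2 (pos 5, char 'b'): match length 1
  offset=3 (pos 4, char 'b'): match length 3
  offset=4 (pos 3, char 'c'): match length 0
  offset=5 (pos 2, char 'b'): match length 1
  offset=6 (pos 1, char 'b'): match length 3
  offset=7 (pos 0, char 'b'): match length 2
Longest match has length 3, found at offsets 3, 6; take the smallest, offset 3.
next_char = character at position 7 + 3 = 10 -> 'b'

Best match: offset=3, length=3 (matching 'bbc' starting at position 4)
LZ77 triple: (3, 3, 'b')


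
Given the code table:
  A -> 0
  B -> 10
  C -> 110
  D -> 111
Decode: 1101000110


Decoding:
110 -> C
10 -> B
0 -> A
0 -> A
110 -> C


Result: CBAAC


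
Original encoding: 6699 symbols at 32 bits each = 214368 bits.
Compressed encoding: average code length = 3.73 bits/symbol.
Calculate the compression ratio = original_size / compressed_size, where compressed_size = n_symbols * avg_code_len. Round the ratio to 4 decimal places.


original_size = n_symbols * orig_bits = 6699 * 32 = 214368 bits
compressed_size = n_symbols * avg_code_len = 6699 * 3.73 = 24987.27 bits
ratio = original_size / compressed_size = 214368 / 24987.27 = 8.5791

Compression ratio = 8.5791


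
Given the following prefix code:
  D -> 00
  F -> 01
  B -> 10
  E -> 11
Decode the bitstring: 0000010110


Decoding step by step:
Bits 00 -> D
Bits 00 -> D
Bits 01 -> F
Bits 01 -> F
Bits 10 -> B


Decoded message: DDFFB


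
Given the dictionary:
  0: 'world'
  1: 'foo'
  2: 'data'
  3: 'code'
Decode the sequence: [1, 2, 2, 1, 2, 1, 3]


Look up each index in the dictionary:
  1 -> 'foo'
  2 -> 'data'
  2 -> 'data'
  1 -> 'foo'
  2 -> 'data'
  1 -> 'foo'
  3 -> 'code'

Decoded: "foo data data foo data foo code"


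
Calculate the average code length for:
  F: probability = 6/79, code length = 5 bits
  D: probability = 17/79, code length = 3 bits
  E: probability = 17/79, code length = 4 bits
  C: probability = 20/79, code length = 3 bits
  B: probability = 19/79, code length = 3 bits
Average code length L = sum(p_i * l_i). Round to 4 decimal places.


Weighted contributions p_i * l_i:
  F: (6/79) * 5 = 30/79
  D: (17/79) * 3 = 51/79
  E: (17/79) * 4 = 68/79
  C: (20/79) * 3 = 60/79
  B: (19/79) * 3 = 57/79
Sum = (30 + 51 + 68 + 60 + 57)/79 = 266/79

L = 266/79 = 3.3671 bits/symbol


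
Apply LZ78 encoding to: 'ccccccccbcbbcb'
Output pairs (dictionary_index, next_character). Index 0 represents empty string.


LZ78 encoding steps:
Dictionary: {0: ''}
Step 1: w='' (idx 0), next='c' -> output (0, 'c'), add 'c' as idx 1
Step 2: w='c' (idx 1), next='c' -> output (1, 'c'), add 'cc' as idx 2
Step 3: w='cc' (idx 2), next='c' -> output (2, 'c'), add 'ccc' as idx 3
Step 4: w='cc' (idx 2), next='b' -> output (2, 'b'), add 'ccb' as idx 4
Step 5: w='c' (idx 1), next='b' -> output (1, 'b'), add 'cb' as idx 5
Step 6: w='' (idx 0), next='b' -> output (0, 'b'), add 'b' as idx 6
Step 7: w='cb' (idx 5), end of input -> output (5, '')


Encoded: [(0, 'c'), (1, 'c'), (2, 'c'), (2, 'b'), (1, 'b'), (0, 'b'), (5, '')]


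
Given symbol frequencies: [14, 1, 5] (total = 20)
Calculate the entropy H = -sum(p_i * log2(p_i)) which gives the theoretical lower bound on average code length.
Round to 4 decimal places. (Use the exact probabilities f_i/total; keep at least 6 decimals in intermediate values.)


Per-symbol terms -p_i * log2(p_i) with p_i = f_i/20:
  p = 14/20 = 0.700000: log2(p) = -0.514573, -p*log2(p) = 0.360201
  p = 1/20 = 0.050000: log2(p) = -4.321928, -p*log2(p) = 0.216096
  p = 5/20 = 0.250000: log2(p) = -2.000000, -p*log2(p) = 0.500000
H = 0.360201 + 0.216096 + 0.500000 = 1.076297

H = 1.0763 bits/symbol


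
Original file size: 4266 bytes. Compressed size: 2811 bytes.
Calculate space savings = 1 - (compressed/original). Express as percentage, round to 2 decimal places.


ratio = compressed/original = 2811/4266 = 0.658931
savings = 1 - ratio = 1 - 0.658931 = 0.341069
as a percentage: 0.341069 * 100 = 34.11%

Space savings = 1 - 2811/4266 = 34.11%


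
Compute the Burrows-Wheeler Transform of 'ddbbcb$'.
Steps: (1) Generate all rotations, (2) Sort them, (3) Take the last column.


Rotations (sorted):
  0: $ddbbcb -> last char: b
  1: b$ddbbc -> last char: c
  2: bbcb$dd -> last char: d
  3: bcb$ddb -> last char: b
  4: cb$ddbb -> last char: b
  5: dbbcb$d -> last char: d
  6: ddbbcb$ -> last char: $


BWT = bcdbbd$


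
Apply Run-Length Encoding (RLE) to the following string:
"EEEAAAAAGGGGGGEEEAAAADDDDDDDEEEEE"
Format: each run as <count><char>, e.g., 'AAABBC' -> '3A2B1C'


Scanning runs left to right:
  i=0: run of 'E' x 3 -> '3E'
  i=3: run of 'A' x 5 -> '5A'
  i=8: run of 'G' x 6 -> '6G'
  i=14: run of 'E' x 3 -> '3E'
  i=17: run of 'A' x 4 -> '4A'
  i=21: run of 'D' x 7 -> '7D'
  i=28: run of 'E' x 5 -> '5E'

RLE = 3E5A6G3E4A7D5E


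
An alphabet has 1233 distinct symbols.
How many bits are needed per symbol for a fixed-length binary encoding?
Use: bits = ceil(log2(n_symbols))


log2(1233) = 10.268
Bracket: 2^10 = 1024 < 1233 <= 2^11 = 2048
So ceil(log2(1233)) = 11

bits = ceil(log2(1233)) = ceil(10.268) = 11 bits


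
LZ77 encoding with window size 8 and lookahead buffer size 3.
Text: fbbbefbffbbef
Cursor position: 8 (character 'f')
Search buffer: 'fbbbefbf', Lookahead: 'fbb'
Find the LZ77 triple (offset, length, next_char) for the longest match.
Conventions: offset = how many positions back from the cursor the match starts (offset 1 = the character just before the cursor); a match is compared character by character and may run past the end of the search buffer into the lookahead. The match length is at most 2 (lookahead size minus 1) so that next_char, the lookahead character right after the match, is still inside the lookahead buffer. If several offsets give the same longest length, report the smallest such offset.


Try each offset into the search buffer:
  offset=1 (pos 7, char 'f'): match length 1
  offset=2 (pos 6, char 'b'): match length 0
  offset=3 (pos 5, char 'f'): match length 2
  offset=4 (pos 4, char 'e'): match length 0
  offset=5 (pos 3, char 'b'): match length 0
  offset=6 (pos 2, char 'b'): match length 0
  offset=7 (pos 1, char 'b'): match length 0
  offset=8 (pos 0, char 'f'): match length 2
Longest match has length 2, found at offsets 3, 8; take the smallest, offset 3.
next_char = character at position 8 + 2 = 10 -> 'b'

Best match: offset=3, length=2 (matching 'fb' starting at position 5)
LZ77 triple: (3, 2, 'b')


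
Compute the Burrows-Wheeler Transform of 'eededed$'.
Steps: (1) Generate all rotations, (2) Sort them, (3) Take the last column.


Rotations (sorted):
  0: $eededed -> last char: d
  1: d$eedede -> last char: e
  2: ded$eede -> last char: e
  3: deded$ee -> last char: e
  4: ed$eeded -> last char: d
  5: eded$eed -> last char: d
  6: ededed$e -> last char: e
  7: eededed$ -> last char: $


BWT = deeedde$


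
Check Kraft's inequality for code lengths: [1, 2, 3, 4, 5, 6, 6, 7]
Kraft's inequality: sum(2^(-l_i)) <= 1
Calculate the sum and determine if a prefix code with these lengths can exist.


Sum = 2^(-1) + 2^(-2) + 2^(-3) + 2^(-4) + 2^(-5) + 2^(-6) + 2^(-6) + 2^(-7)
    = 0.5 + 0.25 + 0.125 + 0.0625 + 0.03125 + 0.015625 + 0.015625 + 0.0078125
    = 129/128 = 1.0078125
Since 1.0078125 > 1, Kraft's inequality is NOT satisfied.
A prefix code with these lengths CANNOT exist.

Kraft sum = 1.0078125. Not satisfied.


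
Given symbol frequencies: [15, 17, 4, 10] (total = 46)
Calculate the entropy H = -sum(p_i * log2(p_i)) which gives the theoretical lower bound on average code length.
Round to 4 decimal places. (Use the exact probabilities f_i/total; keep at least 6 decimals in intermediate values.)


Per-symbol terms -p_i * log2(p_i) with p_i = f_i/46:
  p = 15/46 = 0.326087: log2(p) = -1.616671, -p*log2(p) = 0.527175
  p = 17/46 = 0.369565: log2(p) = -1.436099, -p*log2(p) = 0.530732
  p = 4/46 = 0.086957: log2(p) = -3.523562, -p*log2(p) = 0.306397
  p = 10/46 = 0.217391: log2(p) = -2.201634, -p*log2(p) = 0.478616
H = 0.527175 + 0.530732 + 0.306397 + 0.478616 = 1.842920

H = 1.8429 bits/symbol


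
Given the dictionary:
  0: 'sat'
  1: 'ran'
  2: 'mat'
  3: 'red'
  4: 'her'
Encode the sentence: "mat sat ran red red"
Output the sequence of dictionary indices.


Look up each word in the dictionary:
  'mat' -> 2
  'sat' -> 0
  'ran' -> 1
  'red' -> 3
  'red' -> 3

Encoded: [2, 0, 1, 3, 3]


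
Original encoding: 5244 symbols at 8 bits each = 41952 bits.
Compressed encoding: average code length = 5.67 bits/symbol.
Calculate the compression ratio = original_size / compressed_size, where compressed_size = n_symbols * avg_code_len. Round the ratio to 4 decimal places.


original_size = n_symbols * orig_bits = 5244 * 8 = 41952 bits
compressed_size = n_symbols * avg_code_len = 5244 * 5.67 = 29733.48 bits
ratio = original_size / compressed_size = 41952 / 29733.48 = 1.4109

Compression ratio = 1.4109


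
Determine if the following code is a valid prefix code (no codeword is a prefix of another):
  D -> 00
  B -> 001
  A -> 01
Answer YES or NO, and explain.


Checking each pair (does one codeword prefix another?):
  D='00' vs B='001': prefix -- VIOLATION

NO -- this is NOT a valid prefix code. D (00) is a prefix of B (001).


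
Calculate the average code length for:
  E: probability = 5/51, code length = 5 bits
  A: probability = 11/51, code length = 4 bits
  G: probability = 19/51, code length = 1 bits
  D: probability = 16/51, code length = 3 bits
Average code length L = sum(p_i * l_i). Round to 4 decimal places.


Weighted contributions p_i * l_i:
  E: (5/51) * 5 = 25/51
  A: (11/51) * 4 = 44/51
  G: (19/51) * 1 = 19/51
  D: (16/51) * 3 = 48/51
Sum = (25 + 44 + 19 + 48)/51 = 136/51

L = 136/51 = 2.6667 bits/symbol
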